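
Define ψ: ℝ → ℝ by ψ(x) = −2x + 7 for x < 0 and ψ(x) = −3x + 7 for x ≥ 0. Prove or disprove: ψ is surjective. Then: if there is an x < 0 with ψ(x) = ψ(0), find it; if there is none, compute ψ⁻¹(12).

Both pieces are strictly decreasing (slopes −2 and −3), so each is injective on its own interval.
The left piece maps (−∞, 0) onto (7, ∞); the right piece maps [0, ∞) onto (−∞, 7].
These images together cover ℝ, so ψ is surjective.
Because the two images are disjoint, no x < 0 has ψ(x) = ψ(0), so we compute ψ⁻¹(12): 12 lies in (7, ∞), so solve −2x + 7 = 12: x = (12 − 7)/(−2) = −5/2.

-5/2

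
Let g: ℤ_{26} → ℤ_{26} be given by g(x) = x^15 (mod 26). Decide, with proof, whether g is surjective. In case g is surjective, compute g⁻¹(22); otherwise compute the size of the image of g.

10

g(1) = 1^15 = 1.
g(3): Repeated squaring mod 26: 3^1 ≡ 3, 3^2 ≡ 3² = 9, 3^4 ≡ 9² = 81 ≡ 3, 3^8 ≡ 3² = 9. Since 15 = 8 + 4 + 2 + 1, 3^15 ≡ 9·3·9·3: 9·3 = 27 ≡ 1, then 1·9 = 9, then 9·3 = 27 ≡ 1. So 3^15 ≡ 1 (mod 26).
So g(1) = g(3) = 1 while 1 ≠ 3, therefore g is not injective.
A non-injective map from the 26-element set ℤ_{26} to itself takes at most 25 distinct values, so it cannot be surjective. Thus g is not surjective.
Since g is not surjective, we determine |image(g)|. Computing x^15 mod 26 for each x (by repeated squaring, reducing mod 26 at every step), the values g(0), g(1), …, g(25) are: 0, 1, 8, 1, 12, 21, 8, 5, 18, 1, 12, 5, 12, 13, 14, 21, 14, 25, 8, 21, 18, 5, 14, 25, 18, 25.
The distinct values are {0, 1, 5, 8, 12, 13, 14, 18, 21, 25}; there are 10 of them.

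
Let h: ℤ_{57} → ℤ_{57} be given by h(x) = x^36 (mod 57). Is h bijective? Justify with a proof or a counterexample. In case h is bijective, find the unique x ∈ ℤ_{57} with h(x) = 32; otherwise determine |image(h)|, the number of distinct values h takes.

h(1) = 1^36 = 1.
h(2): Repeated squaring mod 57: 2^1 ≡ 2, 2^2 ≡ 2² = 4, 2^4 ≡ 4² = 16, 2^8 ≡ 16² = 256 ≡ 28, 2^16 ≡ 28² = 784 ≡ 43, 2^32 ≡ 43² = 1849 ≡ 25. Since 36 = 32 + 4, 2^36 ≡ 25·16: 25·16 = 400 ≡ 1. So 2^36 ≡ 1 (mod 57).
So h(1) = h(2) = 1 while 1 ≠ 2, so h is not injective, hence not bijective.
Since h is not bijective, we determine |image(h)|. Computing x^36 mod 57 for each x (by repeated squaring, reducing mod 57 at every step), the values h(0), h(1), …, h(56) are: 0, 1, 1, 39, 1, 1, 39, 1, 1, 39, 1, 1, 39, 1, 1, 39, 1, 1, 39, 19, 1, 39, 1, 1, 39, 1, 1, 39, 1, 1, 39, 1, 1, 39, 1, 1, 39, 1, 19, 39, 1, 1, 39, 1, 1, 39, 1, 1, 39, 1, 1, 39, 1, 1, 39, 1, 1.
The distinct values are {0, 1, 19, 39}; there are 4 of them.

4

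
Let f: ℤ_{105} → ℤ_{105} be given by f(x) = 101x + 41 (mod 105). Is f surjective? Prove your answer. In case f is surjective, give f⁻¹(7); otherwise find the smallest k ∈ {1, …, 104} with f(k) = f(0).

Recall that f is surjective if every y in the codomain equals f(x) for some x in the domain.
Since gcd(101, 105) = 1, 101 is invertible modulo 105. Euclid's algorithm: 105 = 1·101 + 4, 101 = 25·4 + 1; back-substituting gives 1 = 26·101 − 25·105, so 101⁻¹ ≡ 26 (mod 105).
Then y ↦ 26(y − 41) is a two-sided inverse to f, so every y ∈ ℤ_{105} has a preimage.
Hence f is surjective.
Since f is surjective, we find f⁻¹(7): we need 101x ≡ 7 − 41 ≡ 71 (mod 105). Using 101⁻¹ = 26: x ≡ 26·71 = 1846 = 17·105 + 61, so x = 61.
Check: f(61) = 101·61 + 41 = 6202 = 59·105 + 7 ≡ 7 (mod 105).

61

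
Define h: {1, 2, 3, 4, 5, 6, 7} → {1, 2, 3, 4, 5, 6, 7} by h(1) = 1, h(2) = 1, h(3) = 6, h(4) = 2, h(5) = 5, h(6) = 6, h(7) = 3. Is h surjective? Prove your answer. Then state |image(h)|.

No element maps to 4, so h is not surjective.
The image of h is {1, 2, 3, 5, 6}, which has 5 elements.

5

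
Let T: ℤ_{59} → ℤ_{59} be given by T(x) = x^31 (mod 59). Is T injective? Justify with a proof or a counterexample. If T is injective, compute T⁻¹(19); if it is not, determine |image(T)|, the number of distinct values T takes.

Since 59 is prime, the nonzero elements of ℤ_{59} form a cyclic group of order 58.
As gcd(31, 58) = 1, raising to the 31st power is a bijection on this group: if u^31 ≡ v^31 then (uv^{−1})^31 = 1, and the only element of order dividing gcd(31, 58) = 1 is 1, so u = v.
With T(0) = 0 this makes T injective on all of ℤ_{59}, hence bijective (finite equal-size domain and codomain). In particular T is injective.
Since T is injective, we find the preimage of 19. The inverse of x ↦ x^31 on (ℤ_{59})^× is x ↦ x^15, because 31·15 = 465 = 8·58 + 1 ≡ 1 (mod 58) and x^{58} = 1 for x ≠ 0 (Fermat). So T⁻¹(19) = 19^15 mod 59.
Repeated squaring mod 59: 19^1 ≡ 19, 19^2 ≡ 19² = 361 ≡ 7, 19^4 ≡ 7² = 49, 19^8 ≡ 49² = 2401 ≡ 41. Since 15 = 8 + 4 + 2 + 1, 19^15 ≡ 41·49·7·19: 41·49 = 2009 ≡ 3, then 3·7 = 21, then 21·19 = 399 ≡ 45. So 19^15 ≡ 45 (mod 59).
Hence T⁻¹(19) = 45.

45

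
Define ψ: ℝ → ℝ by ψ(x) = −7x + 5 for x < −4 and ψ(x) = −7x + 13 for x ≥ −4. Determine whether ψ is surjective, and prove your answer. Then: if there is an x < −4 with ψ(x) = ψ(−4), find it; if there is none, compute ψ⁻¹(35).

-36/7

Both pieces are strictly decreasing (slopes −7 and −7), so each is injective on its own interval.
The left piece maps (−∞, −4) onto (33, ∞); the right piece maps [−4, ∞) onto (−∞, 41].
The union (33, ∞) ∪ (−∞, 41] covers ℝ, so ψ is surjective.
For the follow-up: the images overlap, so an x < −4 with ψ(x) = ψ(−4) exists. ψ(−4) = 41; solving −7x + 5 = 41 for x < −4 gives x = (41 − 5)/(−7) = −36/7.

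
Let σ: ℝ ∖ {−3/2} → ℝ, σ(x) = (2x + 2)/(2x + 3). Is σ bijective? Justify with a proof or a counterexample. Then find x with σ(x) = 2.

If σ(x) = 1, cross-multiplying gives 2(2x + 2) = 2(2x + 3), which simplifies to 4 = 6 — false.  So 1 has no preimage and σ is not surjective.
Thus σ is not bijective.
Solving σ(x) = 2: cross-multiplying gives 2x + 2 = 2(2x + 3), which rearranges to −2x = 4, so x = −2.

-2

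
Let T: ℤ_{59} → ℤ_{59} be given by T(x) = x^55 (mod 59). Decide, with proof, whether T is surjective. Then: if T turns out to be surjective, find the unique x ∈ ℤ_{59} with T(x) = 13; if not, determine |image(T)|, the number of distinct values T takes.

Since 59 is prime, the nonzero elements of ℤ_{59} form a cyclic group of order 58.
As gcd(55, 58) = 1, raising to the 55th power is a bijection on this group: if u^55 ≡ v^55 then (uv^{−1})^55 = 1, and the only element of order dividing gcd(55, 58) = 1 is 1, so u = v.
With T(0) = 0 this makes T injective on all of ℤ_{59}, hence bijective (finite equal-size domain and codomain). In particular T is surjective.
Since T is surjective, we find the preimage of 13. The inverse of x ↦ x^55 on (ℤ_{59})^× is x ↦ x^19, because 55·19 = 1045 = 18·58 + 1 ≡ 1 (mod 58) and x^{58} = 1 for x ≠ 0 (Fermat). So T⁻¹(13) = 13^19 mod 59.
Repeated squaring mod 59: 13^1 ≡ 13, 13^2 ≡ 13² = 169 ≡ 51, 13^4 ≡ 51² = 2601 ≡ 5, 13^8 ≡ 5² = 25, 13^16 ≡ 25² = 625 ≡ 35. Since 19 = 16 + 2 + 1, 13^19 ≡ 35·51·13: 35·51 = 1785 ≡ 15, then 15·13 = 195 ≡ 18. So 13^19 ≡ 18 (mod 59).
Hence T⁻¹(13) = 18.

18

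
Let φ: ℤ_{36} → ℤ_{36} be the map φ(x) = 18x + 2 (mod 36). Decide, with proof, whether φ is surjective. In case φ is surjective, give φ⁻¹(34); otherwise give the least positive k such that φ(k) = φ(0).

Since gcd(18, 36) = 18, we have 18x ≡ 0 (mod 18) for all x, so φ(x) ≡ 2 (mod 18).
But 0 ≢ 2 (mod 18), so 0 ∈ ℤ_{36} has no preimage. Hence φ is not surjective.
Since φ is not surjective, we find the least positive k with φ(k) = φ(0): this means 18k ≡ 0 (mod 36), i.e. 36 ∣ 18k. Since gcd(18, 36) = 18, dividing through by 18 this holds exactly when 2 ∣ k.
The smallest positive such k is 2.

2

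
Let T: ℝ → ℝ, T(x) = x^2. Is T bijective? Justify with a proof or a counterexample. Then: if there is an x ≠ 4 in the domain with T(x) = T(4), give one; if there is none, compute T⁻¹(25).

-4

T(4) = 16 = (−4)^2 = T(−4) (since 2 is even), with 4 ≠ −4. So T is not injective, hence not bijective.
For the follow-up, such an x exists: taking x = −4 ∈ ℝ gives T(−4) = 16 = T(4) with −4 ≠ 4.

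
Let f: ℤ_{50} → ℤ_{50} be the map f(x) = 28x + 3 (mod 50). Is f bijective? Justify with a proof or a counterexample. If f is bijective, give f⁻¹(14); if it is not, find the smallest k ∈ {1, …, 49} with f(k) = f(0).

We have gcd(28, 50) = 2 > 1. Taking s = 0 and t = 25: f(0) = 3 and f(25) = 28·25 + 3 = 703 ≡ 3 (mod 50).
So f(0) = f(25) while 0 ≠ 25, thus f is not injective, hence not bijective.
Since f is not bijective, we find the least positive k with f(k) = f(0): this means 28k ≡ 0 (mod 50), i.e. 50 ∣ 28k. Since gcd(28, 50) = 2, dividing through by 2 this holds exactly when 25 ∣ 14k, and as gcd(14, 25) = 1, exactly when 25 ∣ k.
The smallest positive such k is 25.

25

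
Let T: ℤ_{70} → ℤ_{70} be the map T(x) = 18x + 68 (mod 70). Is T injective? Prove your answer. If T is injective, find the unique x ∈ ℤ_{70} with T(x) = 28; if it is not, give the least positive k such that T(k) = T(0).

We have gcd(18, 70) = 2 > 1. Taking u = 0 and v = 35: T(0) = 68 and T(35) = 18·35 + 68 = 698 ≡ 68 (mod 70).
So T(0) = T(35) while 0 ≠ 35, so T is not injective.
Since T is not injective, we find the least positive k with T(k) = T(0): this means 18k ≡ 0 (mod 70), i.e. 70 ∣ 18k. Since gcd(18, 70) = 2, dividing through by 2 this holds exactly when 35 ∣ 9k, and as gcd(9, 35) = 1, exactly when 35 ∣ k.
The smallest positive such k is 35.

35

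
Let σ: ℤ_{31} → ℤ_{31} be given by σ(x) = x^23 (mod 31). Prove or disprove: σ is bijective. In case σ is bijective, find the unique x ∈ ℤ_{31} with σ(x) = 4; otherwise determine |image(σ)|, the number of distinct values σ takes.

Since 31 is prime, the nonzero elements of ℤ_{31} form a cyclic group of order 30.
As gcd(23, 30) = 1, raising to the 23rd power is a bijection on this group: if s^23 ≡ t^23 then (st^{−1})^23 = 1, and the only element of order dividing gcd(23, 30) = 1 is 1, so s = t.
With σ(0) = 0 this makes σ injective on all of ℤ_{31}, hence bijective (finite equal-size domain and codomain). In particular σ is bijective.
Since σ is bijective, we find the preimage of 4. The inverse of x ↦ x^23 on (ℤ_{31})^× is x ↦ x^17, because 23·17 = 391 = 13·30 + 1 ≡ 1 (mod 30) and x^{30} = 1 for x ≠ 0 (Fermat). So σ⁻¹(4) = 4^17 mod 31.
Repeated squaring mod 31: 4^1 ≡ 4, 4^2 ≡ 4² = 16, 4^4 ≡ 16² = 256 ≡ 8, 4^8 ≡ 8² = 64 ≡ 2, 4^16 ≡ 2² = 4. Since 17 = 16 + 1, 4^17 ≡ 4·4: 4·4 = 16. So 4^17 ≡ 16 (mod 31).
Hence σ⁻¹(4) = 16.

16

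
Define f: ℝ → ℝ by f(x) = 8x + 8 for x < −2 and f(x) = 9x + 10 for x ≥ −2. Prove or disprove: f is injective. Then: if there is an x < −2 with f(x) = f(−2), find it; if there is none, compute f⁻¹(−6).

Both pieces are strictly increasing (slopes 8 and 9), so each is injective on its own interval.
The left piece maps (−∞, −2) onto (−∞, −8); the right piece maps [−2, ∞) onto [−8, ∞).
These images are disjoint, so no value is attained by both pieces. So f is injective.
Because the two images are disjoint, no x < −2 has f(x) = f(−2), so we compute f⁻¹(−6): −6 lies in [−8, ∞), so solve 9x + 10 = −6: x = (−6 − 10)/9 = −16/9.

-16/9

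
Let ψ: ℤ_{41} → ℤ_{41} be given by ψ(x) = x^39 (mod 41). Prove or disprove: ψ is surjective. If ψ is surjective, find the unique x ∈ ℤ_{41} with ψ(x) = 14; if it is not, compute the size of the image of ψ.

3

Since 41 is prime, the nonzero elements of ℤ_{41} form a cyclic group of order 40.
As gcd(39, 40) = 1, raising to the 39th power is a bijection on this group: if u^39 ≡ v^39 then (uv^{−1})^39 = 1, and the only element of order dividing gcd(39, 40) = 1 is 1, so u = v.
With ψ(0) = 0 this makes ψ injective on all of ℤ_{41}, hence bijective (finite equal-size domain and codomain). In particular ψ is surjective.
Since ψ is surjective, we find the preimage of 14. The inverse of x ↦ x^39 on (ℤ_{41})^× is x ↦ x^39, because 39·39 = 1521 = 38·40 + 1 ≡ 1 (mod 40) and x^{40} = 1 for x ≠ 0 (Fermat). So ψ⁻¹(14) = 14^39 mod 41.
Repeated squaring mod 41: 14^1 ≡ 14, 14^2 ≡ 14² = 196 ≡ 32, 14^4 ≡ 32² = 1024 ≡ 40, 14^8 ≡ 40² = 1600 ≡ 1, 14^16 ≡ 1² = 1, 14^32 ≡ 1² = 1. Since 39 = 32 + 4 + 2 + 1, 14^39 ≡ 1·40·32·14: 1·40 = 40, then 40·32 = 1280 ≡ 9, then 9·14 = 126 ≡ 3. So 14^39 ≡ 3 (mod 41).
Hence ψ⁻¹(14) = 3.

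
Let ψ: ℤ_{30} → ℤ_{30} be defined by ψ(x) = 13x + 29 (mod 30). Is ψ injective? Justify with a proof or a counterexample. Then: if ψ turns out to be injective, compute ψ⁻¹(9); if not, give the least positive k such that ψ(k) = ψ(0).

10

Suppose ψ(a) = ψ(b) in ℤ_{30}. Then 13a + 29 ≡ 13b + 29 (mod 30), therefore 13(a − b) ≡ 0 (mod 30).
Since gcd(13, 30) = 1, 13 is invertible modulo 30, hence a − b ≡ 0 (mod 30), i.e. a = b.
Therefore ψ is injective.
We now compute 13⁻¹ mod 30 explicitly. Euclid's algorithm: 30 = 2·13 + 4, 13 = 3·4 + 1; back-substituting gives 1 = 7·13 − 3·30, so 13⁻¹ ≡ 7 (mod 30).
Since ψ is injective, we find ψ⁻¹(9): we need 13x ≡ 9 − 29 ≡ 10 (mod 30). Using 13⁻¹ = 7: x ≡ 7·10 = 70 = 2·30 + 10, so x = 10.
Check: ψ(10) = 13·10 + 29 = 159 = 5·30 + 9 ≡ 9 (mod 30).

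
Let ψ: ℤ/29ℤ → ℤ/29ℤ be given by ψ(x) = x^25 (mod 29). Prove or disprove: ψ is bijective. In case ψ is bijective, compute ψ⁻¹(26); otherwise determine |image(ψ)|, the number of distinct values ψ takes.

8

Since 29 is prime, the nonzero elements of ℤ/29ℤ form a cyclic group of order 28.
As gcd(25, 28) = 1, raising to the 25th power is a bijection on this group: if a^25 ≡ b^25 then (ab^{−1})^25 = 1, and the only element of order dividing gcd(25, 28) = 1 is 1, so a = b.
With ψ(0) = 0 this makes ψ injective on all of ℤ/29ℤ, hence bijective (finite equal-size domain and codomain). In particular ψ is bijective.
Since ψ is bijective, we find the preimage of 26. The inverse of x ↦ x^25 on (ℤ/29ℤ)^× is x ↦ x^9, because 25·9 = 225 = 8·28 + 1 ≡ 1 (mod 28) and x^{28} = 1 for x ≠ 0 (Fermat). So ψ⁻¹(26) = 26^9 mod 29.
Repeated squaring mod 29: 26^1 ≡ 26, 26^2 ≡ 26² = 676 ≡ 9, 26^4 ≡ 9² = 81 ≡ 23, 26^8 ≡ 23² = 529 ≡ 7. Since 9 = 8 + 1, 26^9 ≡ 7·26: 7·26 = 182 ≡ 8. So 26^9 ≡ 8 (mod 29).
Hence ψ⁻¹(26) = 8.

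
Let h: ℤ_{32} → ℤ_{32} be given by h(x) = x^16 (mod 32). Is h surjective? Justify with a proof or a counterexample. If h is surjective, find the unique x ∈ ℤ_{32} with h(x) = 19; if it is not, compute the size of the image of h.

2

h(0) = 0^16 = 0.
h(2): Repeated squaring mod 32: 2^1 ≡ 2, 2^2 ≡ 2² = 4, 2^4 ≡ 4² = 16, 2^8 ≡ 16² = 256 ≡ 0, 2^16 ≡ 0² = 0. So 2^16 ≡ 0 (mod 32).
So h(0) = h(2) = 0 while 0 ≠ 2, hence h is not injective.
A non-injective map from the 32-element set ℤ_{32} to itself takes at most 31 distinct values, so it cannot be surjective. So h is not surjective.
Since h is not surjective, we determine |image(h)|. Computing x^16 mod 32 for each x (by repeated squaring, reducing mod 32 at every step), the values h(0), h(1), …, h(31) are: 0, 1, 0, 1, 0, 1, 0, 1, 0, 1, 0, 1, 0, 1, 0, 1, 0, 1, 0, 1, 0, 1, 0, 1, 0, 1, 0, 1, 0, 1, 0, 1.
The distinct values are {0, 1}; there are 2 of them.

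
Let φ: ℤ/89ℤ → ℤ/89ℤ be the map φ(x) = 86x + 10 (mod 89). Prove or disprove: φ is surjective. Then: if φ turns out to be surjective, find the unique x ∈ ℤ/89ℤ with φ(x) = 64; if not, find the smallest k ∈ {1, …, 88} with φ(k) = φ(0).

71

Since gcd(86, 89) = 1, 86 is invertible modulo 89. Euclid's algorithm: 89 = 1·86 + 3, 86 = 28·3 + 2, 3 = 1·2 + 1; back-substituting gives 1 = 59·86 − 57·89, so 86⁻¹ ≡ 59 (mod 89).
For any y ∈ ℤ/89ℤ, x = 59(y − 10) mod 89 satisfies φ(x) = 86·59(y − 10) + 10 ≡ y (since 86·59 ≡ 1 mod 89). So every y has a preimage.
Therefore φ is surjective.
Since φ is surjective, we compute φ⁻¹(64): solve 86x + 10 ≡ 64 (mod 89), i.e. 86x ≡ 54 (mod 89).
Multiplying by 86⁻¹ = 59 gives x ≡ 59·54 = 3186 = 35·89 + 71 ≡ 71 (mod 89).
Check: φ(71) = 86·71 + 10 = 6116 = 68·89 + 64 ≡ 64 (mod 89).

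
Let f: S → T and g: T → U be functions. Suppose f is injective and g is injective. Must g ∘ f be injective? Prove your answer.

injective

Suppose (g ∘ f)(u) = (g ∘ f)(v), i.e. g(f(u)) = g(f(v)).
Since g is injective, f(u) = f(v). Since f is injective, u = v. Therefore g ∘ f is injective.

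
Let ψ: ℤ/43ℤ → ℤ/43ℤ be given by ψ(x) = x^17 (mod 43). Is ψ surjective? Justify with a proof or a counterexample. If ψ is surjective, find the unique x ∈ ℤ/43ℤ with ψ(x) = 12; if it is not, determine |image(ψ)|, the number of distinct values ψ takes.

34

Since 43 is prime, the nonzero elements of ℤ/43ℤ form a cyclic group of order 42.
As gcd(17, 42) = 1, raising to the 17th power is a bijection on this group: if x_1^17 ≡ x_2^17 then (x_1x_2^{−1})^17 = 1, and the only element of order dividing gcd(17, 42) = 1 is 1, so x_1 = x_2.
With ψ(0) = 0 this makes ψ injective on all of ℤ/43ℤ, hence bijective (finite equal-size domain and codomain). In particular ψ is surjective.
Since ψ is surjective, we find the preimage of 12. The inverse of x ↦ x^17 on (ℤ/43ℤ)^× is x ↦ x^5, because 17·5 = 85 = 2·42 + 1 ≡ 1 (mod 42) and x^{42} = 1 for x ≠ 0 (Fermat). So ψ⁻¹(12) = 12^5 mod 43.
Repeated squaring mod 43: 12^1 ≡ 12, 12^2 ≡ 12² = 144 ≡ 15, 12^4 ≡ 15² = 225 ≡ 10. Since 5 = 4 + 1, 12^5 ≡ 10·12: 10·12 = 120 ≡ 34. So 12^5 ≡ 34 (mod 43).
Hence ψ⁻¹(12) = 34.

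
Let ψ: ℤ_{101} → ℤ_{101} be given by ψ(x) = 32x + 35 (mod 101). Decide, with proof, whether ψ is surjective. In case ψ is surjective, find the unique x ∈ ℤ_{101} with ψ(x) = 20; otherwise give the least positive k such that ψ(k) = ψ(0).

9

By definition, ψ is surjective if every y in the codomain equals ψ(x) for some x in the domain.
Since gcd(32, 101) = 1, 32 is invertible modulo 101. Euclid's algorithm: 101 = 3·32 + 5, 32 = 6·5 + 2, 5 = 2·2 + 1; back-substituting gives 1 = 60·32 − 19·101, so 32⁻¹ ≡ 60 (mod 101).
For any y ∈ ℤ_{101}, x = 60(y − 35) mod 101 satisfies ψ(x) = 32·60(y − 35) + 35 ≡ y (since 32·60 ≡ 1 mod 101). So every y has a preimage.
Therefore ψ is surjective.
Since ψ is surjective, we find ψ⁻¹(20): we need 32x ≡ 20 − 35 ≡ 86 (mod 101). Using 32⁻¹ = 60: x ≡ 60·86 = 5160 = 51·101 + 9, so x = 9.
Check: ψ(9) = 32·9 + 35 = 323 = 3·101 + 20 ≡ 20 (mod 101).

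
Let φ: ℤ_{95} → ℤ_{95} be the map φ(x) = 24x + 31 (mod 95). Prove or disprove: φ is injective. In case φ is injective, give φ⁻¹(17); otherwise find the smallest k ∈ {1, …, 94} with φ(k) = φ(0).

Recall: φ is injective when φ(x_1) = φ(x_2) forces x_1 = x_2.
If φ(x_1) = φ(x_2), then 24x_1 ≡ 24x_2 (mod 95). Because gcd(24, 95) = 1, we may cancel 24 to get x_1 ≡ x_2 (mod 95).
Hence φ is injective.
We now compute 24⁻¹ mod 95 explicitly. Euclid's algorithm: 95 = 3·24 + 23, 24 = 1·23 + 1; back-substituting gives 1 = 4·24 − 1·95, so 24⁻¹ ≡ 4 (mod 95).
Since φ is injective, we compute φ⁻¹(17): solve 24x + 31 ≡ 17 (mod 95), i.e. 24x ≡ 81 (mod 95).
Multiplying by 24⁻¹ = 4 gives x ≡ 4·81 = 324 = 3·95 + 39 ≡ 39 (mod 95).
Check: φ(39) = 24·39 + 31 = 967 = 10·95 + 17 ≡ 17 (mod 95).

39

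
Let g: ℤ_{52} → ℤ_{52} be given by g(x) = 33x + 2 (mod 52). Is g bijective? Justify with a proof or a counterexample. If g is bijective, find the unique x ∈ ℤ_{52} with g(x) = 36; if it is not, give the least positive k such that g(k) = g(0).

If g(a) = g(b), then 33a ≡ 33b (mod 52). Because gcd(33, 52) = 1, we may cancel 33 to get a ≡ b (mod 52).
We now compute 33⁻¹ mod 52 explicitly. Euclid's algorithm: 52 = 1·33 + 19, 33 = 1·19 + 14, 19 = 1·14 + 5, 14 = 2·5 + 4, 5 = 1·4 + 1; back-substituting gives 1 = 41·33 − 26·52, so 33⁻¹ ≡ 41 (mod 52).
Then y ↦ 41(y − 2) is a two-sided inverse to g, so every y ∈ ℤ_{52} has a preimage.
Hence g is bijective.
Since g is bijective, we compute g⁻¹(36): solve 33x + 2 ≡ 36 (mod 52), i.e. 33x ≡ 34 (mod 52).
Multiplying by 33⁻¹ = 41 gives x ≡ 41·34 = 1394 = 26·52 + 42 ≡ 42 (mod 52).
Check: g(42) = 33·42 + 2 = 1388 = 26·52 + 36 ≡ 36 (mod 52).

42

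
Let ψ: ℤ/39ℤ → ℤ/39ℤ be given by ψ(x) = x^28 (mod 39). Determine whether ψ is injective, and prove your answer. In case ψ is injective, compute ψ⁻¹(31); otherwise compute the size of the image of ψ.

ψ(1) = 1^28 = 1.
ψ(5): Repeated squaring mod 39: 5^1 ≡ 5, 5^2 ≡ 5² = 25, 5^4 ≡ 25² = 625 ≡ 1, 5^8 ≡ 1² = 1, 5^16 ≡ 1² = 1. Since 28 = 16 + 8 + 4, 5^28 ≡ 1·1·1: 1·1 = 1, then 1·1 = 1. So 5^28 ≡ 1 (mod 39).
So ψ(1) = ψ(5) = 1 while 1 ≠ 5, hence ψ is not injective.
Since ψ is not injective, we determine |image(ψ)|. Computing x^28 mod 39 for each x (by repeated squaring, reducing mod 39 at every step), the values ψ(0), ψ(1), …, ψ(38) are: 0, 1, 16, 3, 22, 1, 9, 22, 1, 9, 16, 16, 27, 13, 1, 3, 16, 22, 27, 22, 22, 27, 22, 16, 3, 1, 13, 27, 16, 16, 9, 1, 22, 9, 1, 22, 3, 16, 1.
The distinct values are {0, 1, 3, 9, 13, 16, 22, 27}; there are 8 of them.

8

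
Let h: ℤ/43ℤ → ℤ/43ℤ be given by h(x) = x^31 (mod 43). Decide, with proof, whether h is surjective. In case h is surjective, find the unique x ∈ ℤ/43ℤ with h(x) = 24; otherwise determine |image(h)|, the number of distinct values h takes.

38

Since 43 is prime, the nonzero elements of ℤ/43ℤ form a cyclic group of order 42.
As gcd(31, 42) = 1, raising to the 31st power is a bijection on this group: if a^31 ≡ b^31 then (ab^{−1})^31 = 1, and the only element of order dividing gcd(31, 42) = 1 is 1, so a = b.
With h(0) = 0 this makes h injective on all of ℤ/43ℤ, hence bijective (finite equal-size domain and codomain). In particular h is surjective.
Since h is surjective, we find the preimage of 24. The inverse of x ↦ x^31 on (ℤ/43ℤ)^× is x ↦ x^19, because 31·19 = 589 = 14·42 + 1 ≡ 1 (mod 42) and x^{42} = 1 for x ≠ 0 (Fermat). So h⁻¹(24) = 24^19 mod 43.
Repeated squaring mod 43: 24^1 ≡ 24, 24^2 ≡ 24² = 576 ≡ 17, 24^4 ≡ 17² = 289 ≡ 31, 24^8 ≡ 31² = 961 ≡ 15, 24^16 ≡ 15² = 225 ≡ 10. Since 19 = 16 + 2 + 1, 24^19 ≡ 10·17·24: 10·17 = 170 ≡ 41, then 41·24 = 984 ≡ 38. So 24^19 ≡ 38 (mod 43).
Hence h⁻¹(24) = 38.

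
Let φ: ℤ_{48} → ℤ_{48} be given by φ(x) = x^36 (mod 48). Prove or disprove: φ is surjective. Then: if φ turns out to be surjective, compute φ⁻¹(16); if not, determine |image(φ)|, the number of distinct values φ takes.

φ(2): Repeated squaring mod 48: 2^1 ≡ 2, 2^2 ≡ 2² = 4, 2^4 ≡ 4² = 16, 2^8 ≡ 16² = 256 ≡ 16, 2^16 ≡ 16² = 256 ≡ 16, 2^32 ≡ 16² = 256 ≡ 16. Since 36 = 32 + 4, 2^36 ≡ 16·16: 16·16 = 256 ≡ 16. So 2^36 ≡ 16 (mod 48).
φ(4): Repeated squaring mod 48: 4^1 ≡ 4, 4^2 ≡ 4² = 16, 4^4 ≡ 16² = 256 ≡ 16, 4^8 ≡ 16² = 256 ≡ 16, 4^16 ≡ 16² = 256 ≡ 16, 4^32 ≡ 16² = 256 ≡ 16. Since 36 = 32 + 4, 4^36 ≡ 16·16: 16·16 = 256 ≡ 16. So 4^36 ≡ 16 (mod 48).
So φ(2) = φ(4) = 16 while 2 ≠ 4, therefore φ is not injective.
A non-injective map from the 48-element set ℤ_{48} to itself takes at most 47 distinct values, so it cannot be surjective. So φ is not surjective.
Since φ is not surjective, we determine |image(φ)|. Computing x^36 mod 48 for each x (by repeated squaring, reducing mod 48 at every step), the values φ(0), φ(1), …, φ(47) are: 0, 1, 16, 33, 16, 1, 0, 1, 16, 33, 16, 1, 0, 1, 16, 33, 16, 1, 0, 1, 16, 33, 16, 1, 0, 1, 16, 33, 16, 1, 0, 1, 16, 33, 16, 1, 0, 1, 16, 33, 16, 1, 0, 1, 16, 33, 16, 1.
The distinct values are {0, 1, 16, 33}; there are 4 of them.

4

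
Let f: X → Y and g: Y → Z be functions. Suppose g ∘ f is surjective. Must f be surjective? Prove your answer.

not surjective

No. Take X = {0}, Y = {0, 1}, Z = {0}, f(a) = 0 for every a ∈ X, and g(b) = 0 for every b ∈ Y.
Then g ∘ f is surjective onto {0}, but 1 ∈ Y has no preimage under f, so f is not surjective.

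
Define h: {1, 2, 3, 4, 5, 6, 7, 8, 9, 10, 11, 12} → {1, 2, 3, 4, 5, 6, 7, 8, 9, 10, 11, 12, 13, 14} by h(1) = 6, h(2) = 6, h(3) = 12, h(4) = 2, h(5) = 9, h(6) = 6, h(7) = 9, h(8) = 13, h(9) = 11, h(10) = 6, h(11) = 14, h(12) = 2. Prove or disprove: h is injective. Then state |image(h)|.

h(1) = 6 = h(2) with 1 ≠ 2, so h is not injective.
The image of h is {2, 6, 9, 11, 12, 13, 14}, which has 7 elements.

7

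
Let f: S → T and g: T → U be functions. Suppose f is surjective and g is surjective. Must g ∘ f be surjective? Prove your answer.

Let c ∈ U. Since g is surjective, there is b ∈ T with g(b) = c. Since f is surjective, there is a ∈ S with f(a) = b.
Then (g ∘ f)(a) = g(b) = c. Hence g ∘ f is surjective.

surjective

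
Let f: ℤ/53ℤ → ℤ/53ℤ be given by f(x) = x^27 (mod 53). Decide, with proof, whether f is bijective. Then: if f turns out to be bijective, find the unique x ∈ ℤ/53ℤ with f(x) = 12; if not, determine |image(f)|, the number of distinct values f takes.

41

Since 53 is prime, the nonzero elements of ℤ/53ℤ form a cyclic group of order 52.
As gcd(27, 52) = 1, raising to the 27th power is a bijection on this group: if s^27 ≡ t^27 then (st^{−1})^27 = 1, and the only element of order dividing gcd(27, 52) = 1 is 1, so s = t.
With f(0) = 0 this makes f injective on all of ℤ/53ℤ, hence bijective (finite equal-size domain and codomain). In particular f is bijective.
Since f is bijective, we find the preimage of 12. The inverse of x ↦ x^27 on (ℤ/53ℤ)^× is x ↦ x^27, because 27·27 = 729 = 14·52 + 1 ≡ 1 (mod 52) and x^{52} = 1 for x ≠ 0 (Fermat). So f⁻¹(12) = 12^27 mod 53.
Repeated squaring mod 53: 12^1 ≡ 12, 12^2 ≡ 12² = 144 ≡ 38, 12^4 ≡ 38² = 1444 ≡ 13, 12^8 ≡ 13² = 169 ≡ 10, 12^16 ≡ 10² = 100 ≡ 47. Since 27 = 16 + 8 + 2 + 1, 12^27 ≡ 47·10·38·12: 47·10 = 470 ≡ 46, then 46·38 = 1748 ≡ 52, then 52·12 = 624 ≡ 41. So 12^27 ≡ 41 (mod 53).
Hence f⁻¹(12) = 41.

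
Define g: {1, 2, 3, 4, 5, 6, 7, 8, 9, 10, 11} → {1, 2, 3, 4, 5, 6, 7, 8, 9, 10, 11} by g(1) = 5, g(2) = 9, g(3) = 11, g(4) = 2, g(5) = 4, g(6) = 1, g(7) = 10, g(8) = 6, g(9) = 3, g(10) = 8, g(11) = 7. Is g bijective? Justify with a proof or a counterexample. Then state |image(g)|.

The values 5, 9, 11, 2, 4, 1, 10, 6, 3, 8, 7 are a permutation of {1, 2, 3, 4, 5, 6, 7, 8, 9, 10, 11}: each element appears exactly once.
So g is injective and surjective, hence bijective.
The image of g is {1, 2, 3, 4, 5, 6, 7, 8, 9, 10, 11}, which has 11 elements.

11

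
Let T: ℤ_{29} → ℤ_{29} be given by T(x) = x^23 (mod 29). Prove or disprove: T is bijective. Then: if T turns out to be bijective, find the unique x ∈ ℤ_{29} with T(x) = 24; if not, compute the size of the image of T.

Since 29 is prime, the nonzero elements of ℤ_{29} form a cyclic group of order 28.
As gcd(23, 28) = 1, raising to the 23rd power is a bijection on this group: if s^23 ≡ t^23 then (st^{−1})^23 = 1, and the only element of order dividing gcd(23, 28) = 1 is 1, so s = t.
With T(0) = 0 this makes T injective on all of ℤ_{29}, hence bijective (finite equal-size domain and codomain). In particular T is bijective.
Since T is bijective, we find the preimage of 24. The inverse of x ↦ x^23 on (ℤ_{29})^× is x ↦ x^11, because 23·11 = 253 = 9·28 + 1 ≡ 1 (mod 28) and x^{28} = 1 for x ≠ 0 (Fermat). So T⁻¹(24) = 24^11 mod 29.
Repeated squaring mod 29: 24^1 ≡ 24, 24^2 ≡ 24² = 576 ≡ 25, 24^4 ≡ 25² = 625 ≡ 16, 24^8 ≡ 16² = 256 ≡ 24. Since 11 = 8 + 2 + 1, 24^11 ≡ 24·25·24: 24·25 = 600 ≡ 20, then 20·24 = 480 ≡ 16. So 24^11 ≡ 16 (mod 29).
Hence T⁻¹(24) = 16.

16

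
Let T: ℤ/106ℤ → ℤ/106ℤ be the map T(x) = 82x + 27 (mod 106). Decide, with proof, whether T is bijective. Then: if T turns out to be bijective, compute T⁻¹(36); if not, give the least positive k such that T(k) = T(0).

We have gcd(82, 106) = 2 > 1. Taking x_1 = 0 and x_2 = 53: T(0) = 27 and T(53) = 82·53 + 27 = 4373 ≡ 27 (mod 106).
So T(0) = T(53) while 0 ≠ 53, thus T is not injective, hence not bijective.
Since T is not bijective, we find the least positive k with T(k) = T(0): this means 82k ≡ 0 (mod 106), i.e. 106 ∣ 82k. Since gcd(82, 106) = 2, dividing through by 2 this holds exactly when 53 ∣ 41k, and as gcd(41, 53) = 1, exactly when 53 ∣ k.
The smallest positive such k is 53.

53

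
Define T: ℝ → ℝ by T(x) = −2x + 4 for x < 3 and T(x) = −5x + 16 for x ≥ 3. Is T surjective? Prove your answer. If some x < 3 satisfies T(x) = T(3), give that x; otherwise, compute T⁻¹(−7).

Both pieces are strictly decreasing (slopes −2 and −5), so each is injective on its own interval.
The left piece maps (−∞, 3) onto (−2, ∞); the right piece maps [3, ∞) onto (−∞, 1].
The union (−2, ∞) ∪ (−∞, 1] covers ℝ, so T is surjective.
For the follow-up: the images overlap, so an x < 3 with T(x) = T(3) exists. T(3) = 1; solving −2x + 4 = 1 for x < 3 gives x = (1 − 4)/(−2) = 3/2.

3/2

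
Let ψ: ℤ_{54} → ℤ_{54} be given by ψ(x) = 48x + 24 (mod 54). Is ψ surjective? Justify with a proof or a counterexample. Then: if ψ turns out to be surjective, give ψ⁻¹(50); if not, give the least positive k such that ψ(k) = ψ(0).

9

Recall: ψ is surjective if every y in the codomain equals ψ(x) for some x in the domain.
Since gcd(48, 54) = 6, we have 48x ≡ 0 (mod 6) for all x, so ψ(x) ≡ 0 (mod 6).
But 1 ≢ 0 (mod 6), so 1 ∈ ℤ_{54} has no preimage. Thus ψ is not surjective.
Since ψ is not surjective, we find the least positive k with ψ(k) = ψ(0): this means 48k ≡ 0 (mod 54), i.e. 54 ∣ 48k. Since gcd(48, 54) = 6, dividing through by 6 this holds exactly when 9 ∣ 8k, and as gcd(8, 9) = 1, exactly when 9 ∣ k.
The smallest positive such k is 9.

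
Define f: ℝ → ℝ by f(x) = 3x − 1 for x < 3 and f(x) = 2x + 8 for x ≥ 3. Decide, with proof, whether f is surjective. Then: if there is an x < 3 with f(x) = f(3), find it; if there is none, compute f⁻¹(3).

Both pieces are strictly increasing (slopes 3 and 2), so each is injective on its own interval.
The left piece maps (−∞, 3) onto (−∞, 8); the right piece maps [3, ∞) onto [14, ∞).
The union (−∞, 8) ∪ [14, ∞) omits the interval between 8 and 14; in particular 8 has no preimage. So f is not surjective.
Because the two images are disjoint, no x < 3 has f(x) = f(3), so we compute f⁻¹(3): 3 lies in (−∞, 8), so solve 3x − 1 = 3: x = (3 + 1)/3 = 4/3.

4/3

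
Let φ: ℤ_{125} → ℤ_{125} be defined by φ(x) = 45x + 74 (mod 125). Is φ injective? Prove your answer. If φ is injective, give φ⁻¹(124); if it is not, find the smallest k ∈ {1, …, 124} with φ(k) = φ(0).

25

Recall that injectivity means: for all x_1, x_2 in the domain, φ(x_1) = φ(x_2) implies x_1 = x_2.
We have gcd(45, 125) = 5 > 1. Taking x_1 = 0 and x_2 = 25: φ(0) = 74 and φ(25) = 45·25 + 74 = 1199 ≡ 74 (mod 125).
So φ(0) = φ(25) while 0 ≠ 25, thus φ is not injective.
Since φ is not injective, we find the least positive k with φ(k) = φ(0): this means 45k ≡ 0 (mod 125), i.e. 125 ∣ 45k. Since gcd(45, 125) = 5, dividing through by 5 this holds exactly when 25 ∣ 9k, and as gcd(9, 25) = 1, exactly when 25 ∣ k.
The smallest positive such k is 25.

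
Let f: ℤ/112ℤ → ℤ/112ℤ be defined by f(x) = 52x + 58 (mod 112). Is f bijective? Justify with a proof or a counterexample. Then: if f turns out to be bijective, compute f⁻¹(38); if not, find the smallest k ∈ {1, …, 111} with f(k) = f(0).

28

Recall: f is injective when f(x_1) = f(x_2) forces x_1 = x_2.
We have gcd(52, 112) = 4 > 1. Taking x_1 = 0 and x_2 = 28: f(0) = 58 and f(28) = 52·28 + 58 = 1514 ≡ 58 (mod 112).
So f(0) = f(28) while 0 ≠ 28, thus f is not injective, hence not bijective.
Since f is not bijective, we find the least positive k with f(k) = f(0): this means 52k ≡ 0 (mod 112), i.e. 112 ∣ 52k. Since gcd(52, 112) = 4, dividing through by 4 this holds exactly when 28 ∣ 13k, and as gcd(13, 28) = 1, exactly when 28 ∣ k.
The smallest positive such k is 28.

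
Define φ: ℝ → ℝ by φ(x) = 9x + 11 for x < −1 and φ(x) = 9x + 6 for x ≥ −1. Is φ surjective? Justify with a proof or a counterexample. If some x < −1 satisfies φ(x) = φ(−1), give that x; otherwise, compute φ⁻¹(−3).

-14/9

Both pieces are strictly increasing (slopes 9 and 9), so each is injective on its own interval.
The left piece maps (−∞, −1) onto (−∞, 2); the right piece maps [−1, ∞) onto [−3, ∞).
The union (−∞, 2) ∪ [−3, ∞) covers ℝ, so φ is surjective.
For the follow-up: the images overlap, so an x < −1 with φ(x) = φ(−1) exists. φ(−1) = −3; solving 9x + 11 = −3 for x < −1 gives x = (−3 − 11)/9 = −14/9.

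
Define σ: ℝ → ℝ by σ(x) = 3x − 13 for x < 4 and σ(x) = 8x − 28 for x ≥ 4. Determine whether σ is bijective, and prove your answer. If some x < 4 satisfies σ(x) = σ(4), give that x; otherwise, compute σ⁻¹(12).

5

Both pieces are strictly increasing (slopes 3 and 8), so each is injective on its own interval.
The left piece maps (−∞, 4) onto (−∞, −1); the right piece maps [4, ∞) onto [4, ∞).
The images leave a gap (−1 has no preimage), so σ is not surjective, hence not bijective.
Because the two images are disjoint, no x < 4 has σ(x) = σ(4), so we compute σ⁻¹(12): 12 lies in [4, ∞), so solve 8x − 28 = 12: x = (12 + 28)/8 = 5.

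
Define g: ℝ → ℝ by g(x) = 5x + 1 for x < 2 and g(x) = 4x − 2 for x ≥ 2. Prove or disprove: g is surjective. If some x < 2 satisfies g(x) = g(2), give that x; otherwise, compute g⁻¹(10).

1

Both pieces are strictly increasing (slopes 5 and 4), so each is injective on its own interval.
The left piece maps (−∞, 2) onto (−∞, 11); the right piece maps [2, ∞) onto [6, ∞).
The union (−∞, 11) ∪ [6, ∞) covers ℝ, so g is surjective.
For the follow-up: the images overlap, so an x < 2 with g(x) = g(2) exists. g(2) = 6; solving 5x + 1 = 6 for x < 2 gives x = (6 − 1)/5 = 1.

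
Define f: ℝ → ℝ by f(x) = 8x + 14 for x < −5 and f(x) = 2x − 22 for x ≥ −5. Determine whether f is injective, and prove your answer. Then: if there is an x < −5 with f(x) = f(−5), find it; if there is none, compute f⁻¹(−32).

-23/4

Both pieces are strictly increasing (slopes 8 and 2), so each is injective on its own interval.
The left piece maps (−∞, −5) onto (−∞, −26); the right piece maps [−5, ∞) onto [−32, ∞).
These images overlap. In particular f(−5) = −32 (right piece), and solving 8x + 14 = −32 on the left piece gives x = −23/4 < −5.
So f(−23/4) = f(−5) with −23/4 ≠ −5, and f is not injective. This x = −23/4 is the requested value below −5.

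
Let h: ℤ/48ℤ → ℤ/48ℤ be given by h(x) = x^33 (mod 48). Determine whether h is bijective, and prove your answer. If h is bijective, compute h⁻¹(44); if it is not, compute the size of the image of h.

h(0) = 0^33 = 0.
h(6): Repeated squaring mod 48: 6^1 ≡ 6, 6^2 ≡ 6² = 36, 6^4 ≡ 36² = 1296 ≡ 0, 6^8 ≡ 0² = 0, 6^16 ≡ 0² = 0, 6^32 ≡ 0² = 0. Since 33 = 32 + 1, 6^33 ≡ 0·6: 0·6 = 0. So 6^33 ≡ 0 (mod 48).
So h(0) = h(6) = 0 while 0 ≠ 6, thus h is not injective, hence not bijective.
Since h is not bijective, we determine |image(h)|. Computing x^33 mod 48 for each x (by repeated squaring, reducing mod 48 at every step), the values h(0), h(1), …, h(47) are: 0, 1, 32, 3, 16, 5, 0, 7, 32, 9, 16, 11, 0, 13, 32, 15, 16, 17, 0, 19, 32, 21, 16, 23, 0, 25, 32, 27, 16, 29, 0, 31, 32, 33, 16, 35, 0, 37, 32, 39, 16, 41, 0, 43, 32, 45, 16, 47.
The distinct values are {0, 1, 3, 5, 7, 9, 11, 13, 15, 16, 17, 19, 21, 23, 25, 27, 29, 31, 32, 33, 35, 37, 39, 41, 43, 45, 47}; there are 27 of them.

27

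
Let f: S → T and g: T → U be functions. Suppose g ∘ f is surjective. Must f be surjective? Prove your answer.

No. Take S = {0, 1, 2}, T = {0, 1, 2, 3}, U = {0}, f(a) = 0 for every a ∈ S, and g(b) = 0 for every b ∈ T.
Then g ∘ f is surjective onto {0}, but 3 ∈ T has no preimage under f, so f is not surjective.

not surjective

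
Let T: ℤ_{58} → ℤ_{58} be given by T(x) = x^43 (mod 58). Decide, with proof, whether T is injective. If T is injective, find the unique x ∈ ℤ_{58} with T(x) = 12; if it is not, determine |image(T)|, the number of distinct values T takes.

46

Computing x^43 mod 58 for each x (by repeated squaring, reducing mod 58 at every step), the values T(0), T(1), …, T(57) are: 0, 1, 56, 55, 4, 5, 6, 7, 50, 9, 48, 47, 46, 13, 44, 43, 16, 41, 40, 39, 20, 37, 22, 23, 24, 25, 32, 31, 28, 29, 30, 27, 26, 33, 34, 35, 36, 21, 38, 19, 18, 17, 42, 15, 14, 45, 12, 11, 10, 49, 8, 51, 52, 53, 54, 3, 2, 57.
Every element of ℤ_{58} appears exactly once in this list, so T is a bijection, and in particular injective.
Since T is injective, we read off the preimage of 12 from the same table: T(46) = 12, so T⁻¹(12) = 46.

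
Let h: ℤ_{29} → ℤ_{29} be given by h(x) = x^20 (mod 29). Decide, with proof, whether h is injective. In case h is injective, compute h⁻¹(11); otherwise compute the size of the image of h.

8

h(2): Repeated squaring mod 29: 2^1 ≡ 2, 2^2 ≡ 2² = 4, 2^4 ≡ 4² = 16, 2^8 ≡ 16² = 256 ≡ 24, 2^16 ≡ 24² = 576 ≡ 25. Since 20 = 16 + 4, 2^20 ≡ 25·16: 25·16 = 400 ≡ 23. So 2^20 ≡ 23 (mod 29).
h(5): Repeated squaring mod 29: 5^1 ≡ 5, 5^2 ≡ 5² = 25, 5^4 ≡ 25² = 625 ≡ 16, 5^8 ≡ 16² = 256 ≡ 24, 5^16 ≡ 24² = 576 ≡ 25. Since 20 = 16 + 4, 5^20 ≡ 25·16: 25·16 = 400 ≡ 23. So 5^20 ≡ 23 (mod 29).
So h(2) = h(5) = 23 while 2 ≠ 5, so h is not injective.
Since h is not injective, we determine |image(h)|. Computing x^20 mod 29 for each x (by repeated squaring, reducing mod 29 at every step), the values h(0), h(1), …, h(28) are: 0, 1, 23, 25, 7, 23, 24, 25, 16, 16, 7, 20, 1, 20, 24, 24, 20, 1, 20, 7, 16, 16, 25, 24, 23, 7, 25, 23, 1.
The distinct values are {0, 1, 7, 16, 20, 23, 24, 25}; there are 8 of them.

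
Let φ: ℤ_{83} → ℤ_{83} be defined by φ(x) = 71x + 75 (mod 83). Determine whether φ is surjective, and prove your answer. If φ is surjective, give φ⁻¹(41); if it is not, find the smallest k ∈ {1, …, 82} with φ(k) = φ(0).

Since gcd(71, 83) = 1, 71 is invertible modulo 83. Euclid's algorithm: 83 = 1·71 + 12, 71 = 5·12 + 11, 12 = 1·11 + 1; back-substituting gives 1 = 76·71 − 65·83, so 71⁻¹ ≡ 76 (mod 83).
Then y ↦ 76(y − 75) is a two-sided inverse to φ, so every y ∈ ℤ_{83} has a preimage.
Hence φ is surjective.
Since φ is surjective, we compute φ⁻¹(41): solve 71x + 75 ≡ 41 (mod 83), i.e. 71x ≡ 49 (mod 83).
Multiplying by 71⁻¹ = 76 gives x ≡ 76·49 = 3724 = 44·83 + 72 ≡ 72 (mod 83).
Check: φ(72) = 71·72 + 75 = 5187 = 62·83 + 41 ≡ 41 (mod 83).

72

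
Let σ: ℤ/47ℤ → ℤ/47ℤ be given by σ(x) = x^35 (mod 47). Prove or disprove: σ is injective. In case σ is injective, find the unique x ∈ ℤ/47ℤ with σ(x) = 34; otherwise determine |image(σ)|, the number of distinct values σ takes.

28

Since 47 is prime, the nonzero elements of ℤ/47ℤ form a cyclic group of order 46.
As gcd(35, 46) = 1, raising to the 35th power is a bijection on this group: if u^35 ≡ v^35 then (uv^{−1})^35 = 1, and the only element of order dividing gcd(35, 46) = 1 is 1, so u = v.
With σ(0) = 0 this makes σ injective on all of ℤ/47ℤ, hence bijective (finite equal-size domain and codomain). In particular σ is injective.
Since σ is injective, we find the preimage of 34. The inverse of x ↦ x^35 on (ℤ/47ℤ)^× is x ↦ x^25, because 35·25 = 875 = 19·46 + 1 ≡ 1 (mod 46) and x^{46} = 1 for x ≠ 0 (Fermat). So σ⁻¹(34) = 34^25 mod 47.
Repeated squaring mod 47: 34^1 ≡ 34, 34^2 ≡ 34² = 1156 ≡ 28, 34^4 ≡ 28² = 784 ≡ 32, 34^8 ≡ 32² = 1024 ≡ 37, 34^16 ≡ 37² = 1369 ≡ 6. Since 25 = 16 + 8 + 1, 34^25 ≡ 6·37·34: 6·37 = 222 ≡ 34, then 34·34 = 1156 ≡ 28. So 34^25 ≡ 28 (mod 47).
Hence σ⁻¹(34) = 28.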